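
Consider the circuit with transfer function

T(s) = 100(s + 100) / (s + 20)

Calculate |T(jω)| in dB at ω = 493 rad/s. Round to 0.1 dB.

At s = jω = j493:
zero (s+100): 100 + j493 → |·| = √(100²+493²) = √253049 ≈ 503.04, ∠ = arctan(493/100) ≈ 78.53°
pole (s+20): 20 + j493 → |·| = √(20²+493²) = √243449 ≈ 493.41, ∠ = arctan(493/20) ≈ 87.68°
|T| = 100 · 503.04 / 493.41 ≈ 101.95
Gain = 20 log₁₀(101.95) ≈ 40.17 dB

40.2 dB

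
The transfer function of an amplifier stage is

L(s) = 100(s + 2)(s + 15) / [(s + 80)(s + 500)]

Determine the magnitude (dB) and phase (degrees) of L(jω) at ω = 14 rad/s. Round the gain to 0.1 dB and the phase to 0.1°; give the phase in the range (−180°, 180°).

-2.9 dB, 113.4°

At s = jω = j14:
zero (s+2): 2 + j14 → |·| = √(2²+14²) = √200 ≈ 14.142, ∠ = arctan(14/2) ≈ 81.87°
zero (s+15): 15 + j14 → |·| = √(15²+14²) = √421 ≈ 20.518, ∠ = arctan(14/15) ≈ 43.03°
pole (s+80): 80 + j14 → |·| = √(80²+14²) = √6596 ≈ 81.216, ∠ = arctan(14/80) ≈ 9.93°
pole (s+500): 500 + j14 → |·| = √(500²+14²) = √250196 ≈ 500.2, ∠ = arctan(14/500) ≈ 1.60°
|L| = 100 · 290.17 / 40624 ≈ 0.71428
Gain = 20 log₁₀(0.71428) ≈ -2.92 dB
∠L = 124.90° − 11.53° = 113.37°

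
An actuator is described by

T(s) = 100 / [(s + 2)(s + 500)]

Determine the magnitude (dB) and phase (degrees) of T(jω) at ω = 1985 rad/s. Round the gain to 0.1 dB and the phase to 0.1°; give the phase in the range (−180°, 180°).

-92.2 dB, -165.8°

At s = jω = j1985:
pole (s+2): 2 + j1985 → |·| = √(2²+1985²) = √3940229 ≈ 1985, ∠ = arctan(1985/2) ≈ 89.94°
pole (s+500): 500 + j1985 → |·| = √(500²+1985²) = √4190225 ≈ 2047, ∠ = arctan(1985/500) ≈ 75.86°
|T| = 100 / 4.0633e+06 ≈ 2.4611e-05
Gain = 20 log₁₀(2.4611e-05) ≈ -92.18 dB
∠T = 0.00° − 165.80° = -165.80°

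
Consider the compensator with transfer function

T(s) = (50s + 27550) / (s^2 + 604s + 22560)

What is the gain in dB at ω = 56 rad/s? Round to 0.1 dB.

-3.0 dB

Substitute s = j56:
Numerator: 50(j56) + 27550 = 27550 + j2800
Denominator: (j56)^2 + 604(j56) + 22560 = 19424 + j33824
|N| = √(27550² + 2800²) ≈ 27692, ∠N ≈ 5.80°
|D| = √(19424² + 33824²) ≈ 39005, ∠D ≈ 60.13°
|T| = 27692 / 39005 ≈ 0.70996
Gain = 20 log₁₀(0.70996) ≈ -2.98 dB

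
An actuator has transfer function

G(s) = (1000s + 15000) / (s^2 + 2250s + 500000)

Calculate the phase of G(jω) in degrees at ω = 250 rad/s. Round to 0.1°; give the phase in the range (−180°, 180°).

Substitute s = j250:
Numerator: 1000(j250) + 15000 = 15000 + j250000
Denominator: (j250)^2 + 2250(j250) + 500000 = 437500 + j562500
|N| = √(15000² + 250000²) ≈ 2.5045e+05, ∠N ≈ 86.57°
|D| = √(437500² + 562500²) ≈ 7.1261e+05, ∠D ≈ 52.13°
∠G = 86.57° − 52.13° = 34.44°

34.4°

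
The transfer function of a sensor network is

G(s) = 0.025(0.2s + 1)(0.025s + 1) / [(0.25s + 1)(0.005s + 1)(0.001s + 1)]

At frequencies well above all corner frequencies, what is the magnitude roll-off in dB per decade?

Each pole contributes −20 dB/decade at high frequency; each zero contributes +20 dB/decade.
Net: 2 zero(s) − 3 pole(s) → -20 dB/decade.

-20 dB/decade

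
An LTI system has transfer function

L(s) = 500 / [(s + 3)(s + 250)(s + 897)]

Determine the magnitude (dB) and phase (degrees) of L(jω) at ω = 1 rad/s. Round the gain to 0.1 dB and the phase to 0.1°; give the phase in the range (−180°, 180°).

-63.0 dB, -18.7°

At s = jω = j1:
pole (s+3): 3 + j1 → |·| = √(3²+1²) = √10 ≈ 3.1623, ∠ = arctan(1/3) ≈ 18.43°
pole (s+250): 250 + j1 → |·| = √(250²+1²) = √62501 ≈ 250, ∠ = arctan(1/250) ≈ 0.23°
pole (s+897): 897 + j1 → |·| = √(897²+1²) = √804610 ≈ 897, ∠ = arctan(1/897) ≈ 0.06°
|L| = 500 / 7.0915e+05 ≈ 0.00070507
Gain = 20 log₁₀(0.00070507) ≈ -63.04 dB
∠L = 0.00° − 18.72° = -18.72°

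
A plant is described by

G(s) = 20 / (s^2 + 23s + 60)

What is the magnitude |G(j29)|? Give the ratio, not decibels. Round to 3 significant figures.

Substitute s = j29:
Numerator: 20 = 20 + j0
Denominator: (j29)^2 + 23(j29) + 60 = -781 + j667
|N| = √(20² + 0²) ≈ 20, ∠N ≈ 0.00°
|D| = √(781² + 667²) ≈ 1027.1, ∠D ≈ 139.50°
|G| = 20 / 1027.1 ≈ 0.019472

0.0195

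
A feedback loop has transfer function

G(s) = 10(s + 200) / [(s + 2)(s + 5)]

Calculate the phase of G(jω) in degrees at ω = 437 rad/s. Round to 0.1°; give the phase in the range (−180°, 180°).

-113.7°

At s = jω = j437:
zero (s+200): 200 + j437 → |·| = √(200²+437²) = √230969 ≈ 480.59, ∠ = arctan(437/200) ≈ 65.41°
pole (s+2): 2 + j437 → |·| = √(2²+437²) = √190973 ≈ 437, ∠ = arctan(437/2) ≈ 89.74°
pole (s+5): 5 + j437 → |·| = √(5²+437²) = √190994 ≈ 437.03, ∠ = arctan(437/5) ≈ 89.34°
∠G = 65.41° − 179.08° = -113.67°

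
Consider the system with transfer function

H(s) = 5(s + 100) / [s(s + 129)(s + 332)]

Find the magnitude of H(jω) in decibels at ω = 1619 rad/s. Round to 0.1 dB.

-114.6 dB

At s = jω = j1619:
zero (s+100): 100 + j1619 → |·| = √(100²+1619²) = √2631161 ≈ 1622.1, ∠ = arctan(1619/100) ≈ 86.47°
pole (s+129): 129 + j1619 → |·| = √(129²+1619²) = √2637802 ≈ 1624.1, ∠ = arctan(1619/129) ≈ 85.44°
pole (s+332): 332 + j1619 → |·| = √(332²+1619²) = √2731385 ≈ 1652.7, ∠ = arctan(1619/332) ≈ 78.41°
pole at origin: |s| = 1619, ∠ = 90.00° (in denominator)
|H| = 5 · 1622.1 / 4.3456e+09 ≈ 1.8664e-06
Gain = 20 log₁₀(1.8664e-06) ≈ -114.58 dB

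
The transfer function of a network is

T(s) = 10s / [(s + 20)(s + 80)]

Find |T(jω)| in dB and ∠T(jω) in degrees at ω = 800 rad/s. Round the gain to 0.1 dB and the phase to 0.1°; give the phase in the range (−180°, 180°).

At s = jω = j800:
zero at origin: s = j800 → |·| = 800, ∠ = 90.00°
pole (s+20): 20 + j800 → |·| = √(20²+800²) = √640400 ≈ 800.25, ∠ = arctan(800/20) ≈ 88.57°
pole (s+80): 80 + j800 → |·| = √(80²+800²) = √646400 ≈ 803.99, ∠ = arctan(800/80) ≈ 84.29°
|T| = 10 · 800 / 6.4339e+05 ≈ 0.012434
Gain = 20 log₁₀(0.012434) ≈ -38.11 dB
∠T = 90.00° − 172.86° = -82.86°

-38.1 dB, -82.9°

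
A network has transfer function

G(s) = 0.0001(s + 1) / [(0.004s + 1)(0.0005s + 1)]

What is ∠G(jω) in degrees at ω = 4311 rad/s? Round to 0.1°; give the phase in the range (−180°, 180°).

-61.8°

At ω = 4311 rad/s:
zero (1 + j4311·1) = 1 + j4311 → |·| ≈ 4311, ∠ ≈ 89.99°
pole (1 + j4311·0.004) = 1 + j17.244 → |·| ≈ 17.273, ∠ ≈ 86.68°
pole (1 + j4311·0.0005) = 1 + j2.1555 → |·| ≈ 2.3762, ∠ ≈ 65.11°
∠G = (89.99°) − (86.68° + 65.11°) = -61.80°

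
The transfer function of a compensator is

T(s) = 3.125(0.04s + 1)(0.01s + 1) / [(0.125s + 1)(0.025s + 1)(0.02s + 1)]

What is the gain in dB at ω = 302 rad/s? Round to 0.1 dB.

At ω = 302 rad/s:
zero (1 + j302·0.04) = 1 + j12.08 → |·| ≈ 12.121, ∠ ≈ 85.27°
zero (1 + j302·0.01) = 1 + j3.02 → |·| ≈ 3.1813, ∠ ≈ 71.68°
pole (1 + j302·0.125) = 1 + j37.75 → |·| ≈ 37.763, ∠ ≈ 88.48°
pole (1 + j302·0.025) = 1 + j7.55 → |·| ≈ 7.6159, ∠ ≈ 82.46°
pole (1 + j302·0.02) = 1 + j6.04 → |·| ≈ 6.1222, ∠ ≈ 80.60°
|T| = 3.125 · 12.121 · 3.1813 / (37.763 · 7.6159 · 6.1222) ≈ 0.068438
Gain = 20 log₁₀(0.068438) ≈ -23.29 dB

-23.3 dB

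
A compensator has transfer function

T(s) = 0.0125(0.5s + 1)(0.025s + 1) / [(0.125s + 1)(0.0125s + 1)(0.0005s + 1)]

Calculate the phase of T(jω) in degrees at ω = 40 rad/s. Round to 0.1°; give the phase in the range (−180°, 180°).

At ω = 40 rad/s:
zero (1 + j40·0.5) = 1 + j20 → |·| ≈ 20.025, ∠ ≈ 87.14°
zero (1 + j40·0.025) = 1 + j1 → |·| ≈ 1.4142, ∠ ≈ 45.00°
pole (1 + j40·0.125) = 1 + j5 → |·| ≈ 5.099, ∠ ≈ 78.69°
pole (1 + j40·0.0125) = 1 + j0.5 → |·| ≈ 1.118, ∠ ≈ 26.57°
pole (1 + j40·0.0005) = 1 + j0.02 → |·| ≈ 1.0002, ∠ ≈ 1.15°
∠T = (87.14° + 45.00°) − (78.69° + 26.57° + 1.15°) = 25.73°

25.7°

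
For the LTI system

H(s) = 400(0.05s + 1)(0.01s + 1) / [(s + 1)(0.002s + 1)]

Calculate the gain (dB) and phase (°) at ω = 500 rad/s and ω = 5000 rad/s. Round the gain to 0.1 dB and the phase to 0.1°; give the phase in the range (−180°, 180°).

ω = 500: 37.2 dB, 31.5°; ω = 5000: 40.0 dB, 4.3°

At ω = 500 rad/s:
zero (1 + j500·0.05) = 1 + j25 → |·| ≈ 25.02, ∠ ≈ 87.71°
zero (1 + j500·0.01) = 1 + j5 → |·| ≈ 5.099, ∠ ≈ 78.69°
pole (1 + j500·1) = 1 + j500 → |·| ≈ 500, ∠ ≈ 89.89°
pole (1 + j500·0.002) = 1 + j1 → |·| ≈ 1.4142, ∠ ≈ 45.00°
|H| = 400 · 25.02 · 5.099 / (500 · 1.4142) ≈ 72.169
Gain = 20 log₁₀(72.169) ≈ 37.17 dB
∠H = (87.71° + 78.69°) − (89.89° + 45.00°) = 31.51°

At ω = 5000 rad/s:
zero (1 + j5000·0.05) = 1 + j250 → |·| ≈ 250, ∠ ≈ 89.77°
zero (1 + j5000·0.01) = 1 + j50 → |·| ≈ 50.01, ∠ ≈ 88.85°
pole (1 + j5000·1) = 1 + j5000 → |·| ≈ 5000, ∠ ≈ 89.99°
pole (1 + j5000·0.002) = 1 + j10 → |·| ≈ 10.05, ∠ ≈ 84.29°
|H| = 400 · 250 · 50.01 / (5000 · 10.05) ≈ 99.522
Gain = 20 log₁₀(99.522) ≈ 39.96 dB
∠H = (89.77° + 88.85°) − (89.99° + 84.29°) = 4.34°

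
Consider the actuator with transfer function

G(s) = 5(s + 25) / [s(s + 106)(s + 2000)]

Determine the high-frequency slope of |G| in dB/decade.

Each pole contributes −20 dB/decade at high frequency; each zero contributes +20 dB/decade.
Net: 1 zero(s) − 3 pole(s) → -40 dB/decade.

-40 dB/decade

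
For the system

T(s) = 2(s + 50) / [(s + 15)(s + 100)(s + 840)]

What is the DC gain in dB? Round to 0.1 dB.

T(0) = 2·50 / (15·100·840) ≈ 7.9365e-05
20 log₁₀(7.9365e-05) ≈ -82.01 dB

-82.0 dB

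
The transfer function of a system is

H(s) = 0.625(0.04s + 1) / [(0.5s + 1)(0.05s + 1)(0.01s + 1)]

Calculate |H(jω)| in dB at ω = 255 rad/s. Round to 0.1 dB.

-56.9 dB

At ω = 255 rad/s:
zero (1 + j255·0.04) = 1 + j10.2 → |·| ≈ 10.249, ∠ ≈ 84.40°
pole (1 + j255·0.5) = 1 + j127.5 → |·| ≈ 127.5, ∠ ≈ 89.55°
pole (1 + j255·0.05) = 1 + j12.75 → |·| ≈ 12.789, ∠ ≈ 85.52°
pole (1 + j255·0.01) = 1 + j2.55 → |·| ≈ 2.7391, ∠ ≈ 68.59°
|H| = 0.625 · 10.249 / (127.5 · 12.789 · 2.7391) ≈ 0.0014342
Gain = 20 log₁₀(0.0014342) ≈ -56.87 dB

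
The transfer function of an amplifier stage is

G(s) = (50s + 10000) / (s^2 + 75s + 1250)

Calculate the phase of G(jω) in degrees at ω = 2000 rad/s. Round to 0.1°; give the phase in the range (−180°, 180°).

-93.6°

Substitute s = j2000:
Numerator: 50(j2000) + 10000 = 10000 + j100000
Denominator: (j2000)^2 + 75(j2000) + 1250 = -3998750 + j150000
|N| = √(10000² + 100000²) ≈ 1.005e+05, ∠N ≈ 84.29°
|D| = √(3998750² + 150000²) ≈ 4.0016e+06, ∠D ≈ 177.85°
∠G = 84.29° − 177.85° = -93.56°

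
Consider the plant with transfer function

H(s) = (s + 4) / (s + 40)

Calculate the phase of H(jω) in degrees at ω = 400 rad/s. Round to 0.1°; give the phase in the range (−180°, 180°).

5.1°

At s = jω = j400:
zero (s+4): 4 + j400 → |·| = √(4²+400²) = √160016 ≈ 400.02, ∠ = arctan(400/4) ≈ 89.43°
pole (s+40): 40 + j400 → |·| = √(40²+400²) = √161600 ≈ 402, ∠ = arctan(400/40) ≈ 84.29°
∠H = 89.43° − 84.29° = 5.14°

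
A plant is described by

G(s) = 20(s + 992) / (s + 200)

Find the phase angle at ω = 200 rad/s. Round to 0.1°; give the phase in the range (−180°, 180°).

At s = jω = j200:
zero (s+992): 992 + j200 → |·| = √(992²+200²) = √1024064 ≈ 1012, ∠ = arctan(200/992) ≈ 11.40°
pole (s+200): 200 + j200 → |·| = √(200²+200²) = √80000 ≈ 282.84, ∠ = arctan(200/200) ≈ 45.00°
∠G = 11.40° − 45.00° = -33.60°

-33.6°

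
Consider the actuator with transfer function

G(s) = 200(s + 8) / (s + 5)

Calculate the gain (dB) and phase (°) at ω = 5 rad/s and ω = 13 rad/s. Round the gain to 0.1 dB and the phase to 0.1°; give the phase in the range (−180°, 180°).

ω = 5: 48.5 dB, -13.0°; ω = 13: 46.8 dB, -10.6°

At s = jω = j5:
zero (s+8): 8 + j5 → |·| = √(8²+5²) = √89 ≈ 9.434, ∠ = arctan(5/8) ≈ 32.01°
pole (s+5): 5 + j5 → |·| = √(5²+5²) = √50 ≈ 7.0711, ∠ = arctan(5/5) ≈ 45.00°
|G| = 200 · 9.434 / 7.0711 ≈ 266.83
Gain = 20 log₁₀(266.83) ≈ 48.52 dB
∠G = 32.01° − 45.00° = -12.99°

At s = jω = j13:
zero (s+8): 8 + j13 → |·| = √(8²+13²) = √233 ≈ 15.264, ∠ = arctan(13/8) ≈ 58.39°
pole (s+5): 5 + j13 → |·| = √(5²+13²) = √194 ≈ 13.928, ∠ = arctan(13/5) ≈ 68.96°
|G| = 200 · 15.264 / 13.928 ≈ 219.18
Gain = 20 log₁₀(219.18) ≈ 46.82 dB
∠G = 58.39° − 68.96° = -10.57°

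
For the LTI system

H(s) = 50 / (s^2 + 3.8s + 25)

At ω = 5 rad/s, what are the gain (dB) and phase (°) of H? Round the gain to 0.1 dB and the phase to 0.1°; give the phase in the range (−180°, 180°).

At s = jω = j5:
quadratic: (j5)² + 3.8·j5 + 25 = 0 + j19 → |·| ≈ 19, ∠ ≈ 90.00°
|H| = 50 / 19 ≈ 2.6316
Gain = 20 log₁₀(2.6316) ≈ 8.40 dB
∠H = 0.00° − 90.00° = -90.00°

8.4 dB, -90.0°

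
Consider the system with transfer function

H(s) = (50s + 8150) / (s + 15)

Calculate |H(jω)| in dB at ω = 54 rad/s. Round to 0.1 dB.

43.7 dB

Substitute s = j54:
Numerator: 50(j54) + 8150 = 8150 + j2700
Denominator: (j54) + 15 = 15 + j54
|N| = √(8150² + 2700²) ≈ 8585.6, ∠N ≈ 18.33°
|D| = √(15² + 54²) ≈ 56.045, ∠D ≈ 74.48°
|H| = 8585.6 / 56.045 ≈ 153.19
Gain = 20 log₁₀(153.19) ≈ 43.70 dB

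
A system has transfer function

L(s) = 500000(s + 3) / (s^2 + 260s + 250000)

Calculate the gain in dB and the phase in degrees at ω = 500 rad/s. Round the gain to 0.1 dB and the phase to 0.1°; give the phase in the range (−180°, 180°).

65.7 dB, -0.3°

At s = jω = j500:
zero (s+3): 3 + j500 → |·| = √(3²+500²) = √250009 ≈ 500.01, ∠ = arctan(500/3) ≈ 89.66°
quadratic: (j500)² + 260·j500 + 250000 = 0 + j130000 → |·| ≈ 1.3e+05, ∠ ≈ 90.00°
|L| = 500000 · 500.01 / 1.3e+05 ≈ 1923.1
Gain = 20 log₁₀(1923.1) ≈ 65.68 dB
∠L = 89.66° − 90.00° = -0.34°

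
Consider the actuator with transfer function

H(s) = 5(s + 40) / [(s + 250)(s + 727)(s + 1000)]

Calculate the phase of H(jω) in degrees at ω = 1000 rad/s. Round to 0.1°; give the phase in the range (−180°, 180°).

-87.2°

At s = jω = j1000:
zero (s+40): 40 + j1000 → |·| = √(40²+1000²) = √1001600 ≈ 1000.8, ∠ = arctan(1000/40) ≈ 87.71°
pole (s+250): 250 + j1000 → |·| = √(250²+1000²) = √1062500 ≈ 1030.8, ∠ = arctan(1000/250) ≈ 75.96°
pole (s+727): 727 + j1000 → |·| = √(727²+1000²) = √1528529 ≈ 1236.3, ∠ = arctan(1000/727) ≈ 53.98°
pole (s+1000): 1000 + j1000 → |·| = √(1000²+1000²) = √2000000 ≈ 1414.2, ∠ = arctan(1000/1000) ≈ 45.00°
∠H = 87.71° − 174.94° = -87.23°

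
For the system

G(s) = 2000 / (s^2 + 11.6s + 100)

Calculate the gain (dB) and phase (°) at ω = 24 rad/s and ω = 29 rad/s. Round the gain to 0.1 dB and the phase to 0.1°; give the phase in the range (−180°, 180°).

At s = jω = j24:
quadratic: (j24)² + 11.6·j24 + 100 = -476 + j278.4 → |·| ≈ 551.44, ∠ ≈ 149.68°
|G| = 2000 / 551.44 ≈ 3.6269
Gain = 20 log₁₀(3.6269) ≈ 11.19 dB
∠G = 0.00° − 149.68° = -149.68°

At s = jω = j29:
quadratic: (j29)² + 11.6·j29 + 100 = -741 + j336.4 → |·| ≈ 813.78, ∠ ≈ 155.58°
|G| = 2000 / 813.78 ≈ 2.4577
Gain = 20 log₁₀(2.4577) ≈ 7.81 dB
∠G = 0.00° − 155.58° = -155.58°

ω = 24: 11.2 dB, -149.7°; ω = 29: 7.8 dB, -155.6°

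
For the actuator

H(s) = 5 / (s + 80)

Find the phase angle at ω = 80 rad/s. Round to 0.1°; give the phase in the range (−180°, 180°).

Substitute s = j80:
Numerator: 5 = 5 + j0
Denominator: (j80) + 80 = 80 + j80
|N| = √(5² + 0²) ≈ 5, ∠N ≈ 0.00°
|D| = √(80² + 80²) ≈ 113.14, ∠D ≈ 45.00°
∠H = 0.00° − 45.00° = -45.00°

-45.0°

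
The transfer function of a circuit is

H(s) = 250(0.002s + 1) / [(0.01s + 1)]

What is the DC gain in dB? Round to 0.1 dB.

48.0 dB

H(0) = 250 · 1 / 1 = 250
20 log₁₀(250) ≈ 47.96 dB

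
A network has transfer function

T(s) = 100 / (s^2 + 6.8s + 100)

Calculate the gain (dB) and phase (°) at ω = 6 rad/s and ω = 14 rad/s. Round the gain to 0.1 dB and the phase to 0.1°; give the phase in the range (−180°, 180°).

ω = 6: 2.4 dB, -32.5°; ω = 14: -2.6 dB, -135.2°

At s = jω = j6:
quadratic: (j6)² + 6.8·j6 + 100 = 64 + j40.8 → |·| ≈ 75.899, ∠ ≈ 32.52°
|T| = 100 / 75.899 ≈ 1.3175
Gain = 20 log₁₀(1.3175) ≈ 2.40 dB
∠T = 0.00° − 32.52° = -32.52°

At s = jω = j14:
quadratic: (j14)² + 6.8·j14 + 100 = -96 + j95.2 → |·| ≈ 135.2, ∠ ≈ 135.24°
|T| = 100 / 135.2 ≈ 0.73964
Gain = 20 log₁₀(0.73964) ≈ -2.62 dB
∠T = 0.00° − 135.24° = -135.24°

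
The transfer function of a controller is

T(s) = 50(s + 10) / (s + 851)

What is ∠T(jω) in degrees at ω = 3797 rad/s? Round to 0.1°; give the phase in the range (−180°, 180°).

At s = jω = j3797:
zero (s+10): 10 + j3797 → |·| = √(10²+3797²) = √14417309 ≈ 3797, ∠ = arctan(3797/10) ≈ 89.85°
pole (s+851): 851 + j3797 → |·| = √(851²+3797²) = √15141410 ≈ 3891.2, ∠ = arctan(3797/851) ≈ 77.37°
∠T = 89.85° − 77.37° = 12.48°

12.5°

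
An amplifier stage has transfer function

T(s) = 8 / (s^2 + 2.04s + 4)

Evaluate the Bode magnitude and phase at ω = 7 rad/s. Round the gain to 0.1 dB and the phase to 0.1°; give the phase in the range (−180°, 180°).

-15.4 dB, -162.4°

At s = jω = j7:
quadratic: (j7)² + 2.04·j7 + 4 = -45 + j14.28 → |·| ≈ 47.211, ∠ ≈ 162.39°
|T| = 8 / 47.211 ≈ 0.16945
Gain = 20 log₁₀(0.16945) ≈ -15.42 dB
∠T = 0.00° − 162.39° = -162.39°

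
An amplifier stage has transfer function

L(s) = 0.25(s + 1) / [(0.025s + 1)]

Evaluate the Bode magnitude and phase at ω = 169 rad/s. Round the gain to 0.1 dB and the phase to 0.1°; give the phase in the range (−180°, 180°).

19.8 dB, 13.0°

At ω = 169 rad/s:
zero (1 + j169·1) = 1 + j169 → |·| ≈ 169, ∠ ≈ 89.66°
pole (1 + j169·0.025) = 1 + j4.225 → |·| ≈ 4.3417, ∠ ≈ 76.68°
|L| = 0.25 · 169 / (4.3417) ≈ 9.7312
Gain = 20 log₁₀(9.7312) ≈ 19.76 dB
∠L = (89.66°) − (76.68°) = 12.98°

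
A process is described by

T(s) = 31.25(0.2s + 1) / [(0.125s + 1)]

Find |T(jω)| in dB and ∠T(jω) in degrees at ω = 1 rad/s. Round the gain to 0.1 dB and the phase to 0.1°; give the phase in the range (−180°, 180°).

At ω = 1 rad/s:
zero (1 + j1·0.2) = 1 + j0.2 → |·| ≈ 1.0198, ∠ ≈ 11.31°
pole (1 + j1·0.125) = 1 + j0.125 → |·| ≈ 1.0078, ∠ ≈ 7.13°
|T| = 31.25 · 1.0198 / (1.0078) ≈ 31.622
Gain = 20 log₁₀(31.622) ≈ 30.00 dB
∠T = (11.31°) − (7.13°) = 4.18°

30.0 dB, 4.2°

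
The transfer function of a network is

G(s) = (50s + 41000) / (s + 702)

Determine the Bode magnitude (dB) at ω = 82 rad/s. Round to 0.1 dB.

Substitute s = j82:
Numerator: 50(j82) + 41000 = 41000 + j4100
Denominator: (j82) + 702 = 702 + j82
|N| = √(41000² + 4100²) ≈ 41204, ∠N ≈ 5.71°
|D| = √(702² + 82²) ≈ 706.77, ∠D ≈ 6.66°
|G| = 41204 / 706.77 ≈ 58.299
Gain = 20 log₁₀(58.299) ≈ 35.31 dB

35.3 dB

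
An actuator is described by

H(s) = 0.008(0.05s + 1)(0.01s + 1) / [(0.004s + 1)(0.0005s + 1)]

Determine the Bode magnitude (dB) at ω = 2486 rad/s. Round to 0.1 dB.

3.8 dB

At ω = 2486 rad/s:
zero (1 + j2486·0.05) = 1 + j124.3 → |·| ≈ 124.3, ∠ ≈ 89.54°
zero (1 + j2486·0.01) = 1 + j24.86 → |·| ≈ 24.88, ∠ ≈ 87.70°
pole (1 + j2486·0.004) = 1 + j9.944 → |·| ≈ 9.9942, ∠ ≈ 84.26°
pole (1 + j2486·0.0005) = 1 + j1.243 → |·| ≈ 1.5953, ∠ ≈ 51.18°
|H| = 0.008 · 124.3 · 24.88 / (9.9942 · 1.5953) ≈ 1.5517
Gain = 20 log₁₀(1.5517) ≈ 3.82 dB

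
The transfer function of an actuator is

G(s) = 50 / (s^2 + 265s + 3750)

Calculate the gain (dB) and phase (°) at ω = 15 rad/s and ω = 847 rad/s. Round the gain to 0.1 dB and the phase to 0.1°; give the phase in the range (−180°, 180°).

Substitute s = j15:
Numerator: 50 = 50 + j0
Denominator: (j15)^2 + 265(j15) + 3750 = 3525 + j3975
|N| = √(50² + 0²) ≈ 50, ∠N ≈ 0.00°
|D| = √(3525² + 3975²) ≈ 5312.8, ∠D ≈ 48.43°
|G| = 50 / 5312.8 ≈ 0.0094112
Gain = 20 log₁₀(0.0094112) ≈ -40.53 dB
∠G = 0.00° − 48.43° = -48.43°

Substitute s = j847:
Numerator: 50 = 50 + j0
Denominator: (j847)^2 + 265(j847) + 3750 = -713659 + j224455
|N| = √(50² + 0²) ≈ 50, ∠N ≈ 0.00°
|D| = √(713659² + 224455²) ≈ 7.4812e+05, ∠D ≈ 162.54°
|G| = 50 / 7.4812e+05 ≈ 6.6834e-05
Gain = 20 log₁₀(6.6834e-05) ≈ -83.50 dB
∠G = 0.00° − 162.54° = -162.54°

ω = 15: -40.5 dB, -48.4°; ω = 847: -83.5 dB, -162.5°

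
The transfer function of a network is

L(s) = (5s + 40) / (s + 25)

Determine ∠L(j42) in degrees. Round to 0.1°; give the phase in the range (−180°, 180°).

Substitute s = j42:
Numerator: 5(j42) + 40 = 40 + j210
Denominator: (j42) + 25 = 25 + j42
|N| = √(40² + 210²) ≈ 213.78, ∠N ≈ 79.22°
|D| = √(25² + 42²) ≈ 48.877, ∠D ≈ 59.24°
∠L = 79.22° − 59.24° = 19.98°

20.0°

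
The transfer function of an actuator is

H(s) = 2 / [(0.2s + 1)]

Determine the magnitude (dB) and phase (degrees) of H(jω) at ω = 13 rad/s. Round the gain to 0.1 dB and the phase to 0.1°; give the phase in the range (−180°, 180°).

-2.9 dB, -69.0°

At ω = 13 rad/s:
pole (1 + j13·0.2) = 1 + j2.6 → |·| ≈ 2.7857, ∠ ≈ 68.96°
|H| = 2 · 1 / (2.7857) ≈ 0.71795
Gain = 20 log₁₀(0.71795) ≈ -2.88 dB
∠H = (0°) − (68.96°) = -68.96°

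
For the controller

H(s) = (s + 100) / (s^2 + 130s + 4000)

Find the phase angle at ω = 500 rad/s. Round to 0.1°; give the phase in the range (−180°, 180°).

Substitute s = j500:
Numerator: (j500) + 100 = 100 + j500
Denominator: (j500)^2 + 130(j500) + 4000 = -246000 + j65000
|N| = √(100² + 500²) ≈ 509.9, ∠N ≈ 78.69°
|D| = √(246000² + 65000²) ≈ 2.5444e+05, ∠D ≈ 165.20°
∠H = 78.69° − 165.20° = -86.51°

-86.5°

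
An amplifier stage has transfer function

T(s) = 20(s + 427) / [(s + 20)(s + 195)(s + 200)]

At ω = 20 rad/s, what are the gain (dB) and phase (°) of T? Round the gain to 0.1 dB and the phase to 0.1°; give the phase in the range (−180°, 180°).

-42.3 dB, -53.9°

At s = jω = j20:
zero (s+427): 427 + j20 → |·| = √(427²+20²) = √182729 ≈ 427.47, ∠ = arctan(20/427) ≈ 2.68°
pole (s+20): 20 + j20 → |·| = √(20²+20²) = √800 ≈ 28.284, ∠ = arctan(20/20) ≈ 45.00°
pole (s+195): 195 + j20 → |·| = √(195²+20²) = √38425 ≈ 196.02, ∠ = arctan(20/195) ≈ 5.86°
pole (s+200): 200 + j20 → |·| = √(200²+20²) = √40400 ≈ 201, ∠ = arctan(20/200) ≈ 5.71°
|T| = 20 · 427.47 / 1.1144e+06 ≈ 0.0076718
Gain = 20 log₁₀(0.0076718) ≈ -42.30 dB
∠T = 2.68° − 56.57° = -53.89°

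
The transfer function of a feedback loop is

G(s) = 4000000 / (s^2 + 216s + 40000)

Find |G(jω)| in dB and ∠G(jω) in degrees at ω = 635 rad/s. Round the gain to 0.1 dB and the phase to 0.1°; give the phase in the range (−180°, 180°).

20.3 dB, -159.3°

At s = jω = j635:
quadratic: (j635)² + 216·j635 + 40000 = -363225 + j137160 → |·| ≈ 3.8826e+05, ∠ ≈ 159.31°
|G| = 4000000 / 3.8826e+05 ≈ 10.302
Gain = 20 log₁₀(10.302) ≈ 20.26 dB
∠G = 0.00° − 159.31° = -159.31°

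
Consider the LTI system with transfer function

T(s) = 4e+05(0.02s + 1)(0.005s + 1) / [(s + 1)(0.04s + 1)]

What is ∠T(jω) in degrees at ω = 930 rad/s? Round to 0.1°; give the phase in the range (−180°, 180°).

At ω = 930 rad/s:
zero (1 + j930·0.02) = 1 + j18.6 → |·| ≈ 18.627, ∠ ≈ 86.92°
zero (1 + j930·0.005) = 1 + j4.65 → |·| ≈ 4.7563, ∠ ≈ 77.86°
pole (1 + j930·1) = 1 + j930 → |·| ≈ 930, ∠ ≈ 89.94°
pole (1 + j930·0.04) = 1 + j37.2 → |·| ≈ 37.213, ∠ ≈ 88.46°
∠T = (86.92° + 77.86°) − (89.94° + 88.46°) = -13.62°

-13.6°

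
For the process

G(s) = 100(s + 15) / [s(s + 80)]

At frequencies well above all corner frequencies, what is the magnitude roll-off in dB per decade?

-20 dB/decade

Each pole contributes −20 dB/decade at high frequency; each zero contributes +20 dB/decade.
Net: 1 zero(s) − 2 pole(s) → -20 dB/decade.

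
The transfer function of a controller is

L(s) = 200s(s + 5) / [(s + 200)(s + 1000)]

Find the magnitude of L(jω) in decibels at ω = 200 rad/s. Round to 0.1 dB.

28.9 dB

At s = jω = j200:
zero (s+5): 5 + j200 → |·| = √(5²+200²) = √40025 ≈ 200.06, ∠ = arctan(200/5) ≈ 88.57°
zero at origin: s = j200 → |·| = 200, ∠ = 90.00°
pole (s+200): 200 + j200 → |·| = √(200²+200²) = √80000 ≈ 282.84, ∠ = arctan(200/200) ≈ 45.00°
pole (s+1000): 1000 + j200 → |·| = √(1000²+200²) = √1040000 ≈ 1019.8, ∠ = arctan(200/1000) ≈ 11.31°
|L| = 200 · 40012 / 2.8844e+05 ≈ 27.744
Gain = 20 log₁₀(27.744) ≈ 28.86 dB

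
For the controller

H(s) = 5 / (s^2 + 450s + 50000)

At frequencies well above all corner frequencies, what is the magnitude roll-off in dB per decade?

-40 dB/decade

Each pole contributes −20 dB/decade at high frequency; each zero contributes +20 dB/decade.
Net: 0 zero(s) − 2 pole(s) → -40 dB/decade.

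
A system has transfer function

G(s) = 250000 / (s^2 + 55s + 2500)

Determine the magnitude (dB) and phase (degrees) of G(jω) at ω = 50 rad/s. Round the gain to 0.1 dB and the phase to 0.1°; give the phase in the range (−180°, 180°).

39.2 dB, -90.0°

At s = jω = j50:
quadratic: (j50)² + 55·j50 + 2500 = 0 + j2750 → |·| ≈ 2750, ∠ ≈ 90.00°
|G| = 250000 / 2750 ≈ 90.909
Gain = 20 log₁₀(90.909) ≈ 39.17 dB
∠G = 0.00° − 90.00° = -90.00°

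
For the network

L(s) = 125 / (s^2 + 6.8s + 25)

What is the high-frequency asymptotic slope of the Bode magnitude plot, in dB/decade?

Each pole contributes −20 dB/decade at high frequency; each zero contributes +20 dB/decade.
Net: 0 zero(s) − 2 pole(s) → -40 dB/decade.

-40 dB/decade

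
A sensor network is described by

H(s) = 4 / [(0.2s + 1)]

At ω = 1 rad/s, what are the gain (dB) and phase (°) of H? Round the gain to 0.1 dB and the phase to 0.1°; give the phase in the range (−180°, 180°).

At ω = 1 rad/s:
pole (1 + j1·0.2) = 1 + j0.2 → |·| ≈ 1.0198, ∠ ≈ 11.31°
|H| = 4 · 1 / (1.0198) ≈ 3.9223
Gain = 20 log₁₀(3.9223) ≈ 11.87 dB
∠H = (0°) − (11.31°) = -11.31°

11.9 dB, -11.3°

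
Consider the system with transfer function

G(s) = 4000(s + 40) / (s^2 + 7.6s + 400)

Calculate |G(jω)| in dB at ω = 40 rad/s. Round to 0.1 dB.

At s = jω = j40:
zero (s+40): 40 + j40 → |·| = √(40²+40²) = √3200 ≈ 56.569, ∠ = arctan(40/40) ≈ 45.00°
quadratic: (j40)² + 7.6·j40 + 400 = -1200 + j304 → |·| ≈ 1237.9, ∠ ≈ 165.78°
|G| = 4000 · 56.569 / 1237.9 ≈ 182.79
Gain = 20 log₁₀(182.79) ≈ 45.24 dB

45.2 dB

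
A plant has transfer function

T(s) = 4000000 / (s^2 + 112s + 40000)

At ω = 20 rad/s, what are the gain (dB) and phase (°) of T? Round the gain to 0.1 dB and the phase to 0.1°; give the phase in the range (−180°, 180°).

40.1 dB, -3.2°

At s = jω = j20:
quadratic: (j20)² + 112·j20 + 40000 = 39600 + j2240 → |·| ≈ 39663, ∠ ≈ 3.24°
|T| = 4000000 / 39663 ≈ 100.85
Gain = 20 log₁₀(100.85) ≈ 40.07 dB
∠T = 0.00° − 3.24° = -3.24°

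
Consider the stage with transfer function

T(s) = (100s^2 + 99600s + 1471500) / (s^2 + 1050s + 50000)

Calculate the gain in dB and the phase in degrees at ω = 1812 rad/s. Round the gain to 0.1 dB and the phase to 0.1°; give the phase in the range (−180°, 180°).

40.0 dB, 1.6°

Substitute s = j1812:
Numerator: 100(j1812)^2 + 99600(j1812) + 1471500 = -326862900 + j180475200
Denominator: (j1812)^2 + 1050(j1812) + 50000 = -3233344 + j1902600
|N| = √(326862900² + 180475200²) ≈ 3.7338e+08, ∠N ≈ 151.10°
|D| = √(3233344² + 1902600²) ≈ 3.7516e+06, ∠D ≈ 149.53°
|T| = 3.7338e+08 / 3.7516e+06 ≈ 99.526
Gain = 20 log₁₀(99.526) ≈ 39.96 dB
∠T = 151.10° − 149.53° = 1.57°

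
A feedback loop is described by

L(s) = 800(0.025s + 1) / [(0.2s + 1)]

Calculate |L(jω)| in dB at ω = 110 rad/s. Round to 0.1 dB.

40.5 dB

At ω = 110 rad/s:
zero (1 + j110·0.025) = 1 + j2.75 → |·| ≈ 2.9262, ∠ ≈ 70.02°
pole (1 + j110·0.2) = 1 + j22 → |·| ≈ 22.023, ∠ ≈ 87.40°
|L| = 800 · 2.9262 / (22.023) ≈ 106.3
Gain = 20 log₁₀(106.3) ≈ 40.53 dB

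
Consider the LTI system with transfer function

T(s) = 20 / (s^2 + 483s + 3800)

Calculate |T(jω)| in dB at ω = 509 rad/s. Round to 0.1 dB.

Substitute s = j509:
Numerator: 20 = 20 + j0
Denominator: (j509)^2 + 483(j509) + 3800 = -255281 + j245847
|N| = √(20² + 0²) ≈ 20, ∠N ≈ 0.00°
|D| = √(255281² + 245847²) ≈ 3.5441e+05, ∠D ≈ 136.08°
|T| = 20 / 3.5441e+05 ≈ 5.6432e-05
Gain = 20 log₁₀(5.6432e-05) ≈ -84.97 dB

-85.0 dB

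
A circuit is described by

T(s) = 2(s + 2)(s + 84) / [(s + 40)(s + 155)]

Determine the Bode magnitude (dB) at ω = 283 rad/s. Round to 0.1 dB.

At s = jω = j283:
zero (s+2): 2 + j283 → |·| = √(2²+283²) = √80093 ≈ 283.01, ∠ = arctan(283/2) ≈ 89.60°
zero (s+84): 84 + j283 → |·| = √(84²+283²) = √87145 ≈ 295.2, ∠ = arctan(283/84) ≈ 73.47°
pole (s+40): 40 + j283 → |·| = √(40²+283²) = √81689 ≈ 285.81, ∠ = arctan(283/40) ≈ 81.95°
pole (s+155): 155 + j283 → |·| = √(155²+283²) = √104114 ≈ 322.67, ∠ = arctan(283/155) ≈ 61.29°
|T| = 2 · 83545 / 92222 ≈ 1.8118
Gain = 20 log₁₀(1.8118) ≈ 5.16 dB

5.2 dB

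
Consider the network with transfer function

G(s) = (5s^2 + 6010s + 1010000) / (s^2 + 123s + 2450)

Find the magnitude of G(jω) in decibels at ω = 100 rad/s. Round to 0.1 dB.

37.9 dB

Substitute s = j100:
Numerator: 5(j100)^2 + 6010(j100) + 1010000 = 960000 + j601000
Denominator: (j100)^2 + 123(j100) + 2450 = -7550 + j12300
|N| = √(960000² + 601000²) ≈ 1.1326e+06, ∠N ≈ 32.05°
|D| = √(7550² + 12300²) ≈ 14432, ∠D ≈ 121.54°
|G| = 1.1326e+06 / 14432 ≈ 78.478
Gain = 20 log₁₀(78.478) ≈ 37.89 dB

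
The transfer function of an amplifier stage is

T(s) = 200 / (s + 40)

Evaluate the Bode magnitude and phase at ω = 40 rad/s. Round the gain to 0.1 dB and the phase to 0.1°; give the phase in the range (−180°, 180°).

At s = jω = j40:
pole (s+40): 40 + j40 → |·| = √(40²+40²) = √3200 ≈ 56.569, ∠ = arctan(40/40) ≈ 45.00°
|T| = 200 / 56.569 ≈ 3.5355
Gain = 20 log₁₀(3.5355) ≈ 10.97 dB
∠T = 0.00° − 45.00° = -45.00°

11.0 dB, -45.0°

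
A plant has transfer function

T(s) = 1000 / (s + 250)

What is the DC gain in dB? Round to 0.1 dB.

T(0) = 1000 / 250 = 4
20 log₁₀(4) ≈ 12.04 dB

12.0 dB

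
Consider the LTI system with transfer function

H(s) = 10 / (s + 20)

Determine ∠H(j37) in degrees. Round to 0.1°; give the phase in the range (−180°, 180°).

At s = jω = j37:
pole (s+20): 20 + j37 → |·| = √(20²+37²) = √1769 ≈ 42.059, ∠ = arctan(37/20) ≈ 61.61°
∠H = 0.00° − 61.61° = -61.61°

-61.6°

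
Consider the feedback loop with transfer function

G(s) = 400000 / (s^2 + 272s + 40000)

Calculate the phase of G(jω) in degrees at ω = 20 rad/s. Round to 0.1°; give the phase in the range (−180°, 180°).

At s = jω = j20:
quadratic: (j20)² + 272·j20 + 40000 = 39600 + j5440 → |·| ≈ 39972, ∠ ≈ 7.82°
∠G = 0.00° − 7.82° = -7.82°

-7.8°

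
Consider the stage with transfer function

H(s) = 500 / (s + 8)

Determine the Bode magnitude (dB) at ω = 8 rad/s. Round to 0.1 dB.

Substitute s = j8:
Numerator: 500 = 500 + j0
Denominator: (j8) + 8 = 8 + j8
|N| = √(500² + 0²) ≈ 500, ∠N ≈ 0.00°
|D| = √(8² + 8²) ≈ 11.314, ∠D ≈ 45.00°
|H| = 500 / 11.314 ≈ 44.193
Gain = 20 log₁₀(44.193) ≈ 32.91 dB

32.9 dB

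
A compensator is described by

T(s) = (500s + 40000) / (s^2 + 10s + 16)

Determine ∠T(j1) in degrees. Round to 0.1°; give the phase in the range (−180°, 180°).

-33.0°

Substitute s = j1:
Numerator: 500(j1) + 40000 = 40000 + j500
Denominator: (j1)^2 + 10(j1) + 16 = 15 + j10
|N| = √(40000² + 500²) ≈ 40003, ∠N ≈ 0.72°
|D| = √(15² + 10²) ≈ 18.028, ∠D ≈ 33.69°
∠T = 0.72° − 33.69° = -32.97°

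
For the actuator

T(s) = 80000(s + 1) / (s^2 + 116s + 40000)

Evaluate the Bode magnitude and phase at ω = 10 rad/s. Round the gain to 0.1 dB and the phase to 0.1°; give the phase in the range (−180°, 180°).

At s = jω = j10:
zero (s+1): 1 + j10 → |·| = √(1²+10²) = √101 ≈ 10.05, ∠ = arctan(10/1) ≈ 84.29°
quadratic: (j10)² + 116·j10 + 40000 = 39900 + j1160 → |·| ≈ 39917, ∠ ≈ 1.67°
|T| = 80000 · 10.05 / 39917 ≈ 20.142
Gain = 20 log₁₀(20.142) ≈ 26.08 dB
∠T = 84.29° − 1.67° = 82.62°

26.1 dB, 82.6°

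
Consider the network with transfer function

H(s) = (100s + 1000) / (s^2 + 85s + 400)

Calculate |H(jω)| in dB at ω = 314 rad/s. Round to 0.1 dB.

Substitute s = j314:
Numerator: 100(j314) + 1000 = 1000 + j31400
Denominator: (j314)^2 + 85(j314) + 400 = -98196 + j26690
|N| = √(1000² + 31400²) ≈ 31416, ∠N ≈ 88.18°
|D| = √(98196² + 26690²) ≈ 1.0176e+05, ∠D ≈ 164.79°
|H| = 31416 / 1.0176e+05 ≈ 0.30873
Gain = 20 log₁₀(0.30873) ≈ -10.21 dB

-10.2 dB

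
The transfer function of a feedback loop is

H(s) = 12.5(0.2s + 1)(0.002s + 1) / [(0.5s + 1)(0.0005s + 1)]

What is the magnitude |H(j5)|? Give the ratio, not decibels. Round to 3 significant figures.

At ω = 5 rad/s:
zero (1 + j5·0.2) = 1 + j1 → |·| ≈ 1.4142, ∠ ≈ 45.00°
zero (1 + j5·0.002) = 1 + j0.01 → |·| ≈ 1, ∠ ≈ 0.57°
pole (1 + j5·0.5) = 1 + j2.5 → |·| ≈ 2.6926, ∠ ≈ 68.20°
pole (1 + j5·0.0005) = 1 + j0.0025 → |·| ≈ 1, ∠ ≈ 0.14°
|H| = 12.5 · 1.4142 · 1 / (2.6926 · 1) ≈ 6.5652

6.57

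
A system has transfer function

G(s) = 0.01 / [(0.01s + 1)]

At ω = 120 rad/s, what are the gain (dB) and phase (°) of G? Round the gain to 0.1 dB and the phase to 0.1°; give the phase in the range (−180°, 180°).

-43.9 dB, -50.2°

At ω = 120 rad/s:
pole (1 + j120·0.01) = 1 + j1.2 → |·| ≈ 1.562, ∠ ≈ 50.19°
|G| = 0.01 · 1 / (1.562) ≈ 0.006402
Gain = 20 log₁₀(0.006402) ≈ -43.87 dB
∠G = (0°) − (50.19°) = -50.19°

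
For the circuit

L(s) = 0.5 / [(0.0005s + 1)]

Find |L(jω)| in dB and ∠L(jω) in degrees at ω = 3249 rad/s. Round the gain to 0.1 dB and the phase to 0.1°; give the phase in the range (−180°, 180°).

-11.6 dB, -58.4°

At ω = 3249 rad/s:
pole (1 + j3249·0.0005) = 1 + j1.6245 → |·| ≈ 1.9076, ∠ ≈ 58.38°
|L| = 0.5 · 1 / (1.9076) ≈ 0.26211
Gain = 20 log₁₀(0.26211) ≈ -11.63 dB
∠L = (0°) − (58.38°) = -58.38°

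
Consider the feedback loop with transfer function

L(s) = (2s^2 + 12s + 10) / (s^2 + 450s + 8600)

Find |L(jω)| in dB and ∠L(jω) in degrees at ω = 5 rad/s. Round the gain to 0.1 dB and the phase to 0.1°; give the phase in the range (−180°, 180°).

-41.8 dB, 109.0°

Substitute s = j5:
Numerator: 2(j5)^2 + 12(j5) + 10 = -40 + j60
Denominator: (j5)^2 + 450(j5) + 8600 = 8575 + j2250
|N| = √(40² + 60²) ≈ 72.111, ∠N ≈ 123.69°
|D| = √(8575² + 2250²) ≈ 8865.3, ∠D ≈ 14.70°
|L| = 72.111 / 8865.3 ≈ 0.0081341
Gain = 20 log₁₀(0.0081341) ≈ -41.79 dB
∠L = 123.69° − 14.70° = 108.99°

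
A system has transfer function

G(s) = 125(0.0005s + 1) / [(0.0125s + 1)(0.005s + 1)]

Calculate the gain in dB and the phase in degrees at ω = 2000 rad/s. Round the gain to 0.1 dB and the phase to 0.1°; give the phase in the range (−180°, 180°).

-3.1 dB, -127.0°

At ω = 2000 rad/s:
zero (1 + j2000·0.0005) = 1 + j1 → |·| ≈ 1.4142, ∠ ≈ 45.00°
pole (1 + j2000·0.0125) = 1 + j25 → |·| ≈ 25.02, ∠ ≈ 87.71°
pole (1 + j2000·0.005) = 1 + j10 → |·| ≈ 10.05, ∠ ≈ 84.29°
|G| = 125 · 1.4142 / (25.02 · 10.05) ≈ 0.70302
Gain = 20 log₁₀(0.70302) ≈ -3.06 dB
∠G = (45.00°) − (87.71° + 84.29°) = -127.00°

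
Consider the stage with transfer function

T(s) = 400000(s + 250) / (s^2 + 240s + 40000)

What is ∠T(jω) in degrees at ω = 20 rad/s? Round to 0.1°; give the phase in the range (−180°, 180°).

At s = jω = j20:
zero (s+250): 250 + j20 → |·| = √(250²+20²) = √62900 ≈ 250.8, ∠ = arctan(20/250) ≈ 4.57°
quadratic: (j20)² + 240·j20 + 40000 = 39600 + j4800 → |·| ≈ 39890, ∠ ≈ 6.91°
∠T = 4.57° − 6.91° = -2.34°

-2.3°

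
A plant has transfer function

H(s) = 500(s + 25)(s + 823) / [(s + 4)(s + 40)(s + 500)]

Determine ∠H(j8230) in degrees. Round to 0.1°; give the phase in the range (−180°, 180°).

At s = jω = j8230:
zero (s+25): 25 + j8230 → |·| = √(25²+8230²) = √67733525 ≈ 8230, ∠ = arctan(8230/25) ≈ 89.83°
zero (s+823): 823 + j8230 → |·| = √(823²+8230²) = √68410229 ≈ 8271, ∠ = arctan(8230/823) ≈ 84.29°
pole (s+4): 4 + j8230 → |·| = √(4²+8230²) = √67732916 ≈ 8230, ∠ = arctan(8230/4) ≈ 89.97°
pole (s+40): 40 + j8230 → |·| = √(40²+8230²) = √67734500 ≈ 8230.1, ∠ = arctan(8230/40) ≈ 89.72°
pole (s+500): 500 + j8230 → |·| = √(500²+8230²) = √67982900 ≈ 8245.2, ∠ = arctan(8230/500) ≈ 86.52°
∠H = 174.12° − 266.21° = -92.09°

-92.1°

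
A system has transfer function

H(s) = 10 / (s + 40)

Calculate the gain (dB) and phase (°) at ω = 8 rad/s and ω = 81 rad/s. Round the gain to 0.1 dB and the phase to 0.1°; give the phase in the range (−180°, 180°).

ω = 8: -12.2 dB, -11.3°; ω = 81: -19.1 dB, -63.7°

At s = jω = j8:
pole (s+40): 40 + j8 → |·| = √(40²+8²) = √1664 ≈ 40.792, ∠ = arctan(8/40) ≈ 11.31°
|H| = 10 / 40.792 ≈ 0.24515
Gain = 20 log₁₀(0.24515) ≈ -12.21 dB
∠H = 0.00° − 11.31° = -11.31°

At s = jω = j81:
pole (s+40): 40 + j81 → |·| = √(40²+81²) = √8161 ≈ 90.338, ∠ = arctan(81/40) ≈ 63.72°
|H| = 10 / 90.338 ≈ 0.1107
Gain = 20 log₁₀(0.1107) ≈ -19.12 dB
∠H = 0.00° − 63.72° = -63.72°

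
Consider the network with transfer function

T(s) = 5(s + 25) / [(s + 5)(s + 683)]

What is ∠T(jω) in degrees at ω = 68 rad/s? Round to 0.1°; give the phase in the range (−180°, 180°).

At s = jω = j68:
zero (s+25): 25 + j68 → |·| = √(25²+68²) = √5249 ≈ 72.45, ∠ = arctan(68/25) ≈ 69.81°
pole (s+5): 5 + j68 → |·| = √(5²+68²) = √4649 ≈ 68.184, ∠ = arctan(68/5) ≈ 85.79°
pole (s+683): 683 + j68 → |·| = √(683²+68²) = √471113 ≈ 686.38, ∠ = arctan(68/683) ≈ 5.69°
∠T = 69.81° − 91.48° = -21.67°

-21.7°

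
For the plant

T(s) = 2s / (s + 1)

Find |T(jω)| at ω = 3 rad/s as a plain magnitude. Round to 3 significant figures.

At s = jω = j3:
zero at origin: s = j3 → |·| = 3, ∠ = 90.00°
pole (s+1): 1 + j3 → |·| = √(1²+3²) = √10 ≈ 3.1623, ∠ = arctan(3/1) ≈ 71.57°
|T| = 2 · 3 / 3.1623 ≈ 1.8974

1.90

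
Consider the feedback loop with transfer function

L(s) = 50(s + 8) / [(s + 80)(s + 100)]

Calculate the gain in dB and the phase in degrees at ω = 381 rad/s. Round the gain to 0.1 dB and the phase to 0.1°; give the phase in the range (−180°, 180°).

At s = jω = j381:
zero (s+8): 8 + j381 → |·| = √(8²+381²) = √145225 ≈ 381.08, ∠ = arctan(381/8) ≈ 88.80°
pole (s+80): 80 + j381 → |·| = √(80²+381²) = √151561 ≈ 389.31, ∠ = arctan(381/80) ≈ 78.14°
pole (s+100): 100 + j381 → |·| = √(100²+381²) = √155161 ≈ 393.9, ∠ = arctan(381/100) ≈ 75.29°
|L| = 50 · 381.08 / 1.5335e+05 ≈ 0.12425
Gain = 20 log₁₀(0.12425) ≈ -18.11 dB
∠L = 88.80° − 153.43° = -64.63°

-18.1 dB, -64.6°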